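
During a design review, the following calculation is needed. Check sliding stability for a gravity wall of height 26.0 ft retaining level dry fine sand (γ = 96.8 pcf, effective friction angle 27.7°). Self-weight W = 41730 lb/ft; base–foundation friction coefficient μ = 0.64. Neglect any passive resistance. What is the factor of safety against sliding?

K_a = tan²(45° − 27.7°/2) = 0.3653.
P_a = ½K_aγH² = 0.5×0.3653×96.8×26.0² = 11950 lb/ft, acting at H/3 = 8.667 ft above the base.
FS_sliding = μW / P_a = 0.64×41730 / 11950 = 2.234.

2.23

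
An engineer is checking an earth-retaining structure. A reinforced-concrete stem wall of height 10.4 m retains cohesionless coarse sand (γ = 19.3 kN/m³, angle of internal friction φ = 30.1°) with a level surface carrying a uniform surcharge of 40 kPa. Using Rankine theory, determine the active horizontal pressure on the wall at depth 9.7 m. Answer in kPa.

K_a = (1 − sin φ)/(1 + sin φ) = 0.3320.
σ_v = γz + q = 19.3 × 9.7 + 40 = 227.2 kPa.
σ_h = K_a σ_v = 0.3320 × 227.2 = 75.43 kPa.

75.4 kPa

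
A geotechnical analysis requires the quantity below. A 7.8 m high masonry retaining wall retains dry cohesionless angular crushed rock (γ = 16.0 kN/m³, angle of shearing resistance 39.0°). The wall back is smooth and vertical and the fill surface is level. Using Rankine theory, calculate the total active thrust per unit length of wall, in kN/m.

K_a = tan²(45° − φ/2) = 0.2275.
P_a = ½ K_a γ H² = 0.5 × 0.2275 × 16.0 × 7.8² = 110.7 kN/m.

111 kN/m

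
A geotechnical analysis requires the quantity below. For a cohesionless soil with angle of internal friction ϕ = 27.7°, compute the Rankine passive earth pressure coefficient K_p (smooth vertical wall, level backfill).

K_p = (1 + sin φ)/(1 − sin φ) = tan²(45° + 27.7°/2) = 2.737.

2.74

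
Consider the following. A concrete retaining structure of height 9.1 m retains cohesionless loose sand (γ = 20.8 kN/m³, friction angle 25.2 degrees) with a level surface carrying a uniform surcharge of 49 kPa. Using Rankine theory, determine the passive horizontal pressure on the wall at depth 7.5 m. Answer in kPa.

509 kPa

K_p = (1 + sin φ)/(1 − sin φ) = 2.483.
σ_v = γz + q = 20.8 × 7.5 + 49 = 205.0 kPa.
σ_h = K_p σ_v = 2.483 × 205.0 = 509.0 kPa.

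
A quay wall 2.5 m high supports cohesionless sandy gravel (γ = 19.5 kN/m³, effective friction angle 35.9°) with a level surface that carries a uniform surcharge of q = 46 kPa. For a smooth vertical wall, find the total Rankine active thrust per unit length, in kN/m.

45.9 kN/m

K_a = tan²(45° − φ/2) = 0.2607.
Soil triangle: ½ K_a γ H² = 0.5×0.2607×19.5×2.5² = 15.89 kN/m.
Surcharge rectangle: K_a q H = 0.2607×46×2.5 = 29.98 kN/m.
Total = 15.89 + 29.98 = 45.87 kN/m.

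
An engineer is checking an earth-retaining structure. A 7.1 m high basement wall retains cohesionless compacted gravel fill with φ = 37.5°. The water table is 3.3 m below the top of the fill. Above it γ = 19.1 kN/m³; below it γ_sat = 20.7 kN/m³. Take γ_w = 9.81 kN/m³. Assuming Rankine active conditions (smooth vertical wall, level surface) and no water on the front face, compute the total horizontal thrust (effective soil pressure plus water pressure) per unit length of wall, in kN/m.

173 kN/m

K_a = tan²(45° − φ/2) = 0.2432.
γ' = 20.7 − 9.81 = 10.89 kN/m³. Depth below WT = 3.8 m.
σ'_h at WT = K_a γ d_w = 15.33 kPa; at base = 15.33 + K_a γ' × 3.8 = 25.39 kPa.
P₁ (0–3.3 m) = ½×15.33×3.3 = 25.29. P₂ (3.3–7.1 m) = ½(15.33+25.39)×3.8 = 77.37.
P_w = ½ γ_w h₂² = 0.5×9.81×3.8² = 70.83. Total = 25.29+77.37+70.83 = 173.5 kN/m.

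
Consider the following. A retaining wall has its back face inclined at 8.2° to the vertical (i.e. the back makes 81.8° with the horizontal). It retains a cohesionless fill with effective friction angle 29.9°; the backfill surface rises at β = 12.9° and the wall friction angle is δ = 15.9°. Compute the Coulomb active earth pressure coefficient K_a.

K_a = sin²(α+φ) / [sin²α · sin(α−δ) · (1 + √{sin(φ+δ)sin(φ−β) / (sin(α−δ)sin(α+β))})²].
With α = 81.8°, φ = 29.9°, δ = 15.9°, β = 12.9°: K_a = 0.4407.

0.441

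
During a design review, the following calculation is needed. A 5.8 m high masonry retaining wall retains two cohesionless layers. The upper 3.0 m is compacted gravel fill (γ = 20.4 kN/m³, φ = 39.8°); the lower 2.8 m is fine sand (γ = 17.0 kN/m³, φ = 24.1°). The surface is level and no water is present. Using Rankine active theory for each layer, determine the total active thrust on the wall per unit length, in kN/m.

K_a1 = tan²(45°−39.8°/2) = 0.2194; K_a2 = tan²(45°−24.1°/2) = 0.4201.
Layer 1: σ at base = K_a1 γ₁ h₁ = 13.43 kPa; P₁ = ½×13.43×3.0 = 20.14.
Layer 2: σ_v at top = γ₁h₁ = 61.20; σ_h top = K_a2×61.20 = 25.71; σ_h base = K_a2×(61.20+17.0×2.8) = 45.71.
P₂ = ½(25.71+45.71)×2.8 = 99.99. Total P_a = 20.14+99.99 = 120.1 kN/m.

120 kN/m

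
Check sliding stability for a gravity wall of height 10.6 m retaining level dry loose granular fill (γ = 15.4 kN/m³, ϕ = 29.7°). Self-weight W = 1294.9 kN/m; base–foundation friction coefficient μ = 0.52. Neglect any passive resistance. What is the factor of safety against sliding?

2.31

K_a = tan²(45° − 29.7°/2) = 0.3374.
P_a = ½K_aγH² = 0.5×0.3374×15.4×10.6² = 291.9 kN/m, acting at H/3 = 3.533 m above the base.
FS_sliding = μW / P_a = 0.52×1294.9 / 291.9 = 2.307.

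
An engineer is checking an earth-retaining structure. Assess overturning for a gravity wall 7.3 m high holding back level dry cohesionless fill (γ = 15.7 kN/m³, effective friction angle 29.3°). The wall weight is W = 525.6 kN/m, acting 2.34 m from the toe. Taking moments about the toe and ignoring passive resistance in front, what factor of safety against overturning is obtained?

3.52

K_a = tan²(45° − 29.3°/2) = 0.3428.
P_a = ½K_aγH² = 0.5×0.3428×15.7×7.3² = 143.4 kN/m, acting at H/3 = 2.433 m above the base.
Overturning moment M_o = P_a × H/3 = 143.4 × 2.433 = 349.0.
Resisting moment M_r = W × 2.34 = 525.6 × 2.34 = 1230.
FS_overturning = M_r/M_o = 1230/349.0 = 3.524.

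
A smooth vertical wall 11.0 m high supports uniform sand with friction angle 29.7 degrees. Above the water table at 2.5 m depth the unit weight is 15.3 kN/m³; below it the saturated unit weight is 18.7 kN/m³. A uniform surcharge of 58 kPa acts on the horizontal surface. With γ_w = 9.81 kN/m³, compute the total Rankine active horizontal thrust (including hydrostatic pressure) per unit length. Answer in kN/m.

804 kN/m

K_a = tan²(45° − φ/2) = 0.3374.
γ' = 18.7 − 9.81 = 8.890 kN/m³. h₂ = H − d_w = 8.5 m.
σ'_h: at surface K_a·q = 19.57; at WT K_a(q+γd_w) = 32.47; at base K_a(q+γd_w+γ'h₂) = 57.97 kPa.
P₁ = ½(19.57+32.47)×2.5 = 65.05; P₂ = ½(32.47+57.97)×8.5 = 384.4; P_w = ½γ_w h₂² = 354.4.
Total = 65.05+384.4+354.4 = 803.8 kN/m.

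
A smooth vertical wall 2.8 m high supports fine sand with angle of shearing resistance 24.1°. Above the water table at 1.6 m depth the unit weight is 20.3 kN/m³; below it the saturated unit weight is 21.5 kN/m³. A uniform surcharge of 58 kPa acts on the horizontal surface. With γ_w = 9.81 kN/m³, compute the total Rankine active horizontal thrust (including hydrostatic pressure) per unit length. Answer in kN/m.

K_a = tan²(45° − φ/2) = 0.4201.
γ' = 21.5 − 9.81 = 11.69 kN/m³. h₂ = H − d_w = 1.2 m.
σ'_h: at surface K_a·q = 24.37; at WT K_a(q+γd_w) = 38.01; at base K_a(q+γd_w+γ'h₂) = 43.91 kPa.
P₁ = ½(24.37+38.01)×1.6 = 49.90; P₂ = ½(38.01+43.91)×1.2 = 49.15; P_w = ½γ_w h₂² = 7.063.
Total = 49.90+49.15+7.063 = 106.1 kN/m.

106 kN/m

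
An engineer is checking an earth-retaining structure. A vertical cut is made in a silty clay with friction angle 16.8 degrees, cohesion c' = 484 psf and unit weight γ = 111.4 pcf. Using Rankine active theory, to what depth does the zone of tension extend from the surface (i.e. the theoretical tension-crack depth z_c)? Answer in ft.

K_a = tan²(45° − 16.8°/2) = 0.5516; √K_a = 0.7427.
The active pressure is zero where K_a γ z = 2c√K_a, so z_c = 2c/(γ√K_a) = 2×484/(111.4×0.7427) = 11.70 ft.

11.7 ft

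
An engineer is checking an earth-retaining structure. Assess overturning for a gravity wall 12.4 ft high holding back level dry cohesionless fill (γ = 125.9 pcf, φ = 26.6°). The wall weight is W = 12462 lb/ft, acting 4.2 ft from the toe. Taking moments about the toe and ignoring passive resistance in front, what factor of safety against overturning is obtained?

K_a = tan²(45° − 26.6°/2) = 0.3814.
P_a = ½K_aγH² = 0.5×0.3814×125.9×12.4² = 3692 lb/ft, acting at H/3 = 4.133 ft above the base.
Overturning moment M_o = P_a × H/3 = 3692 × 4.133 = 15260.
Resisting moment M_r = W × 4.2 = 12462 × 4.2 = 52340.
FS_overturning = M_r/M_o = 52340/15260 = 3.430.

3.43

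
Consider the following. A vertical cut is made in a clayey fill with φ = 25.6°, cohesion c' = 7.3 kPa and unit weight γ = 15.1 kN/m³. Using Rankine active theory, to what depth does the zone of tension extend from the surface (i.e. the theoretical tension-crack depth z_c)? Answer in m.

K_a = tan²(45° − 25.6°/2) = 0.3966; √K_a = 0.6297.
The active pressure is zero where K_a γ z = 2c√K_a, so z_c = 2c/(γ√K_a) = 2×7.3/(15.1×0.6297) = 1.535 m.

1.54 m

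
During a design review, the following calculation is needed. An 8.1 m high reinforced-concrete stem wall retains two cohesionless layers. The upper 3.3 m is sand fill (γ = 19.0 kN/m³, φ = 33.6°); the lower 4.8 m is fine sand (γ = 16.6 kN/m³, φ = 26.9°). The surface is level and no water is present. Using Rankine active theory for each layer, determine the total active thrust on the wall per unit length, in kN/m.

K_a1 = tan²(45°−33.6°/2) = 0.2875; K_a2 = tan²(45°−26.9°/2) = 0.3770.
Layer 1: σ at base = K_a1 γ₁ h₁ = 18.03 kPa; P₁ = ½×18.03×3.3 = 29.74.
Layer 2: σ_v at top = γ₁h₁ = 62.70; σ_h top = K_a2×62.70 = 23.64; σ_h base = K_a2×(62.70+16.6×4.8) = 53.68.
P₂ = ½(23.64+53.68)×4.8 = 185.6. Total P_a = 29.74+185.6 = 215.3 kN/m.

215 kN/m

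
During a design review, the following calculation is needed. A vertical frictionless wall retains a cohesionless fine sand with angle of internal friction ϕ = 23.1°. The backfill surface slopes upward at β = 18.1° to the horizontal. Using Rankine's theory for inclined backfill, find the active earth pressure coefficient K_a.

0.568

K_a = cos β · (cos β − √(cos²β − cos²φ)) / (cos β + √(cos²β − cos²φ)).
cos β = 0.9505, cos φ = 0.9198, √(cos²β − cos²φ) = 0.2396.
K_a = 0.9505 × (0.9505 − 0.2396)/(0.9505 + 0.2396) = 0.5678.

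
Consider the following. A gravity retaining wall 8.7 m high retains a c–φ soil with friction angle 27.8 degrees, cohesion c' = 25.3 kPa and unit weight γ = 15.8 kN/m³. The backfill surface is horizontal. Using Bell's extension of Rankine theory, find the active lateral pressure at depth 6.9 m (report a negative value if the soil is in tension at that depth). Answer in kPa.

9.15 kPa

K_a = (1 − sin φ)/(1 + sin φ) = 0.3639.
σ_a = K_a γ z − 2c√K_a = 0.3639×15.8×6.9 − 2×25.3×0.6032 = 9.148 kPa.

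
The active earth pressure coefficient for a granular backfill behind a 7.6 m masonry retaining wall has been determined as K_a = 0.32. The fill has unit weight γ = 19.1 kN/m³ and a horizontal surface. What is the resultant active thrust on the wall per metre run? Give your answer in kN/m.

P = ½ K_a γ H² = 0.5 × 0.32 × 19.1 × 7.6² = 176.5 kN/m.

177 kN/m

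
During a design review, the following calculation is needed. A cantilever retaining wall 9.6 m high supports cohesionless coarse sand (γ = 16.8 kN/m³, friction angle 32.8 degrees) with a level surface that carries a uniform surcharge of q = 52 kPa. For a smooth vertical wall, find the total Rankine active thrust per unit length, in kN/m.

379 kN/m

K_a = tan²(45° − φ/2) = 0.2973.
Soil triangle: ½ K_a γ H² = 0.5×0.2973×16.8×9.6² = 230.1 kN/m.
Surcharge rectangle: K_a q H = 0.2973×52×9.6 = 148.4 kN/m.
Total = 230.1 + 148.4 = 378.5 kN/m.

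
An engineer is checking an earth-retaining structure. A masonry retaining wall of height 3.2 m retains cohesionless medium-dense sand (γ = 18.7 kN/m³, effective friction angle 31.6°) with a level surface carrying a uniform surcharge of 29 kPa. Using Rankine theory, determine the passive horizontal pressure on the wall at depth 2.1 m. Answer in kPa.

219 kPa

K_p = (1 + sin φ)/(1 − sin φ) = 3.202.
σ_v = γz + q = 18.7 × 2.1 + 29 = 68.27 kPa.
σ_h = K_p σ_v = 3.202 × 68.27 = 218.6 kPa.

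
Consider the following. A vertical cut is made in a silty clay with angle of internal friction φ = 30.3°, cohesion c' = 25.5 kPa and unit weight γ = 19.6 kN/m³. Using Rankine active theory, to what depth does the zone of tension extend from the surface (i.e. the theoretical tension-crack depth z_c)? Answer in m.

4.53 m

K_a = tan²(45° − 30.3°/2) = 0.3293; √K_a = 0.5739.
The active pressure is zero where K_a γ z = 2c√K_a, so z_c = 2c/(γ√K_a) = 2×25.5/(19.6×0.5739) = 4.534 m.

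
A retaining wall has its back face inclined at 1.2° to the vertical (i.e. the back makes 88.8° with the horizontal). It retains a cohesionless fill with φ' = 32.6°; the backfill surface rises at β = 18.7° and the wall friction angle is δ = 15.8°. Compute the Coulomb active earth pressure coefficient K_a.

K_a = sin²(α+φ) / [sin²α · sin(α−δ) · (1 + √{sin(φ+δ)sin(φ−β) / (sin(α−δ)sin(α+β))})²].
With α = 88.8°, φ = 32.6°, δ = 15.8°, β = 18.7°: K_a = 0.3656.

0.366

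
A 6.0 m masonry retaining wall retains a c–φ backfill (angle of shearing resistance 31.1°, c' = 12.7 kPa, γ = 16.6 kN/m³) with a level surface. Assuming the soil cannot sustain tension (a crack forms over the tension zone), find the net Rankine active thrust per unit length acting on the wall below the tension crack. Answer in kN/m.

28.6 kN/m

K_a = 0.3188; √K_a = 0.5646.
Tension-crack depth z_c = 2c/(γ√K_a) = 2×12.7/(16.6×0.5646) = 2.710 m.
σ_a at base = K_a γ H − 2c√K_a = 0.3188×16.6×6.0 − 2×12.7×0.5646 = 17.41 kPa.
P_a = ½ × 17.41 × (H − z_c) = 0.5×17.41×3.290 = 28.64 kN/m.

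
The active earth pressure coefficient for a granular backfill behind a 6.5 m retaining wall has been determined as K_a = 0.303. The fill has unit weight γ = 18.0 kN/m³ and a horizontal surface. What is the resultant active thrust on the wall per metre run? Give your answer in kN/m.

115 kN/m

P = ½ K_a γ H² = 0.5 × 0.303 × 18.0 × 6.5² = 115.2 kN/m.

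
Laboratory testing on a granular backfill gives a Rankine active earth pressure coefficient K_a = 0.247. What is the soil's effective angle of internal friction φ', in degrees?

K_a = tan²(45° − φ/2) ⇒ 45° − φ/2 = arctan(√0.247) = 26.43°.
φ = 2(45° − 26.43°) = 37.15°.

37.1°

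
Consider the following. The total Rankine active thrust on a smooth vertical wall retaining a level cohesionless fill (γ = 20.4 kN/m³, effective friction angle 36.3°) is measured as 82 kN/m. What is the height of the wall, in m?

K_a = 0.2563. P_a = ½ K_a γ H² ⇒ H = √(2P_a/(K_a γ)).
H = √(2×82/(0.2563×20.4)) = 5.601 m.

5.60 m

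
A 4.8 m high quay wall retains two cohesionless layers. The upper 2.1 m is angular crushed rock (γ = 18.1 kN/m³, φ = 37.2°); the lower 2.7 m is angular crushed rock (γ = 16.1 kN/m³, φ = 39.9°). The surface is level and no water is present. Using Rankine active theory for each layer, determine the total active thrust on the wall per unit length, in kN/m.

45.1 kN/m

K_a1 = tan²(45°−37.2°/2) = 0.2464; K_a2 = tan²(45°−39.9°/2) = 0.2184.
Layer 1: σ at base = K_a1 γ₁ h₁ = 9.366 kPa; P₁ = ½×9.366×2.1 = 9.835.
Layer 2: σ_v at top = γ₁h₁ = 38.01; σ_h top = K_a2×38.01 = 8.303; σ_h base = K_a2×(38.01+16.1×2.7) = 17.80.
P₂ = ½(8.303+17.80)×2.7 = 35.24. Total P_a = 9.835+35.24 = 45.07 kN/m.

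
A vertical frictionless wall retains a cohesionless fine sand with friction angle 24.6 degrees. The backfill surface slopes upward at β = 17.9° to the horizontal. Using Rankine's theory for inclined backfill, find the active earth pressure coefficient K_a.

K_a = cos β · (cos β − √(cos²β − cos²φ)) / (cos β + √(cos²β − cos²φ)).
cos β = 0.9516, cos φ = 0.9092, √(cos²β − cos²φ) = 0.2808.
K_a = 0.9516 × (0.9516 − 0.2808)/(0.9516 + 0.2808) = 0.5180.

0.518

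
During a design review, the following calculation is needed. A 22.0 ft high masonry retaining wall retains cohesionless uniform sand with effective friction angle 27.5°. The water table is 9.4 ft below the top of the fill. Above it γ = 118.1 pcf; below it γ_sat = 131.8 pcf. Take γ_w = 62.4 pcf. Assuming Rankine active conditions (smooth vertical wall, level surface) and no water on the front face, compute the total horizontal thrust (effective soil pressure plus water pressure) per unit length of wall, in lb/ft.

K_a = tan²(45° − φ/2) = 0.3682.
γ' = 131.8 − 62.4 = 69.40 pcf. Depth below WT = 12.6 ft.
σ'_h at WT = K_a γ d_w = 408.8 psf; at base = 408.8 + K_a γ' × 12.6 = 730.8 psf.
P₁ (0–9.4 ft) = ½×408.8×9.4 = 1921. P₂ (9.4–22.0 ft) = ½(408.8+730.8)×12.6 = 7179.
P_w = ½ γ_w h₂² = 0.5×62.4×12.6² = 4953. Total = 1921+7179+4953 = 14050 lb/ft.

14100 lb/ft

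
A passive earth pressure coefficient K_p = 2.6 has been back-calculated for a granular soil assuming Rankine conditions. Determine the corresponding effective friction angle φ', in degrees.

K_p = (1+sin φ)/(1−sin φ) ⇒ sin φ = (K_p − 1)/(K_p + 1) = 0.4444.
φ = arcsin(0.4444) = 26.39°.

26.4°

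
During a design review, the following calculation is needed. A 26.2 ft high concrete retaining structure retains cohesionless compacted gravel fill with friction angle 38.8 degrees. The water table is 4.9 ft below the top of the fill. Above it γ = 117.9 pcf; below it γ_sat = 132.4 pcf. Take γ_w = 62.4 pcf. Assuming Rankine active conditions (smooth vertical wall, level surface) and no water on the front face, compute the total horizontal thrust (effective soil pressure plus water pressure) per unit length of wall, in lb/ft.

20900 lb/ft

K_a = tan²(45° − φ/2) = 0.2296.
γ' = 132.4 − 62.4 = 70.00 pcf. Depth below WT = 21.3 ft.
σ'_h at WT = K_a γ d_w = 132.6 psf; at base = 132.6 + K_a γ' × 21.3 = 474.9 psf.
P₁ (0–4.9 ft) = ½×132.6×4.9 = 324.9. P₂ (4.9–26.2 ft) = ½(132.6+474.9)×21.3 = 6470.
P_w = ½ γ_w h₂² = 0.5×62.4×21.3² = 14160. Total = 324.9+6470+14160 = 20950 lb/ft.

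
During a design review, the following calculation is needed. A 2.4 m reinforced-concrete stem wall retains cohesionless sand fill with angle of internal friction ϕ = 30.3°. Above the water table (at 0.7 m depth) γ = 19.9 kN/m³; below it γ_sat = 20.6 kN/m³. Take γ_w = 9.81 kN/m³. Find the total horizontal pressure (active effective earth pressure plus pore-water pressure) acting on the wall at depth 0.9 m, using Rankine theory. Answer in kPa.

K_a = (1 − sin φ)/(1 + sin φ) = 0.3293.
γ' = 20.6 − 9.81 = 10.79 kN/m³.
Effective vertical stress at 0.9 m: σ'_v = 19.9×0.7 + 10.79×0.200 = 16.09 kPa.
σ'_h = K_a σ'_v = 0.3293 × 16.09 = 5.298 kPa; u = γ_w × 0.200 = 1.962 kPa.
Total σ_h = 5.298 + 1.962 = 7.260 kPa.

7.26 kPa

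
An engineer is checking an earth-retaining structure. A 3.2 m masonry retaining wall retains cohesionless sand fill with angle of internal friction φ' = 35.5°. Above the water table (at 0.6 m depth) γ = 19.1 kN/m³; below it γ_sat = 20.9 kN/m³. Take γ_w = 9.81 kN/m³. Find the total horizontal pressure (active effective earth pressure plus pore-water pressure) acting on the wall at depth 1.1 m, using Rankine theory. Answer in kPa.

K_a = (1 − sin φ)/(1 + sin φ) = 0.2653.
γ' = 20.9 − 9.81 = 11.09 kN/m³.
Effective vertical stress at 1.1 m: σ'_v = 19.1×0.6 + 11.09×0.500 = 17.01 kPa.
σ'_h = K_a σ'_v = 0.2653 × 17.01 = 4.511 kPa; u = γ_w × 0.500 = 4.905 kPa.
Total σ_h = 4.511 + 4.905 = 9.416 kPa.

9.42 kPa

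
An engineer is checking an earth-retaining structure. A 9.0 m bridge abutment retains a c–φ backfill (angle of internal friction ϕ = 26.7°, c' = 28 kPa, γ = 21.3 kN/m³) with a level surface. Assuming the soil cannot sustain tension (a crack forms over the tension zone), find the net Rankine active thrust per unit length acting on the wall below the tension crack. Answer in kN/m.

K_a = 0.3800; √K_a = 0.6164.
Tension-crack depth z_c = 2c/(γ√K_a) = 2×28/(21.3×0.6164) = 4.265 m.
σ_a at base = K_a γ H − 2c√K_a = 0.3800×21.3×9.0 − 2×28×0.6164 = 38.32 kPa.
P_a = ½ × 38.32 × (H − z_c) = 0.5×38.32×4.735 = 90.72 kN/m.

90.7 kN/m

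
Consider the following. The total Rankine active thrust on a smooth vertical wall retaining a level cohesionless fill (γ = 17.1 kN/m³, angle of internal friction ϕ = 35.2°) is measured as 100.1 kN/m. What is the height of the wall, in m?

6.60 m

K_a = 0.2687. P_a = ½ K_a γ H² ⇒ H = √(2P_a/(K_a γ)).
H = √(2×100.1/(0.2687×17.1)) = 6.601 m.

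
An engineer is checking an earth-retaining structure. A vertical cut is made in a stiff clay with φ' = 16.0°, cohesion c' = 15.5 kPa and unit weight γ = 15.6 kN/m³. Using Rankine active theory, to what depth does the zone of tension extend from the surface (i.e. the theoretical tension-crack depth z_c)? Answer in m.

K_a = tan²(45° − 16.0°/2) = 0.5678; √K_a = 0.7536.
The active pressure is zero where K_a γ z = 2c√K_a, so z_c = 2c/(γ√K_a) = 2×15.5/(15.6×0.7536) = 2.637 m.

2.64 m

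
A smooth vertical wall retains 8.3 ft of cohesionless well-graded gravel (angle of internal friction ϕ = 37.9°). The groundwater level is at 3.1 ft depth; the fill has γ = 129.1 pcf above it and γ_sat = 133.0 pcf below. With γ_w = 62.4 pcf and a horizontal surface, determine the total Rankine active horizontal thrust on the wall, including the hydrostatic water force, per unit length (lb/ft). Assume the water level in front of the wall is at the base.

1720 lb/ft

K_a = tan²(45° − φ/2) = 0.2389.
γ' = 133.0 − 62.4 = 70.60 pcf. Depth below WT = 5.2 ft.
σ'_h at WT = K_a γ d_w = 95.63 psf; at base = 95.63 + K_a γ' × 5.2 = 183.3 psf.
P₁ (0–3.1 ft) = ½×95.63×3.1 = 148.2. P₂ (3.1–8.3 ft) = ½(95.63+183.3)×5.2 = 725.3.
P_w = ½ γ_w h₂² = 0.5×62.4×5.2² = 843.6. Total = 148.2+725.3+843.6 = 1717 lb/ft.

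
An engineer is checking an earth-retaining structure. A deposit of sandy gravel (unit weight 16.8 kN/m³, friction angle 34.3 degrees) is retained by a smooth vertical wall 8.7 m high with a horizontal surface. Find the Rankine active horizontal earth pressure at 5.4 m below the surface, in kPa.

K_a = (1 − sin φ)/(1 + sin φ) = 0.2792.
σ_h = K_a γ z = 0.2792 × 16.8 × 5.4 = 25.33 kPa.

25.3 kPa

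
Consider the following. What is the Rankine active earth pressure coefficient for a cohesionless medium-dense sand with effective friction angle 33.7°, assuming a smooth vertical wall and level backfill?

K_a = (1 − sin φ)/(1 + sin φ) = (1 − sin 33.7°)/(1 + sin 33.7°) = 0.2863.

0.286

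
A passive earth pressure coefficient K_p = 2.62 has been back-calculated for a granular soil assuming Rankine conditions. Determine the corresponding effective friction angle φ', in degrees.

26.6°

K_p = (1+sin φ)/(1−sin φ) ⇒ sin φ = (K_p − 1)/(K_p + 1) = 0.4475.
φ = arcsin(0.4475) = 26.58°.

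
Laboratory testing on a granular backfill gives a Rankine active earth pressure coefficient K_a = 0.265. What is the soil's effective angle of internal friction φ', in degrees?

35.5°

K_a = tan²(45° − φ/2) ⇒ 45° − φ/2 = arctan(√0.265) = 27.24°.
φ = 2(45° − 27.24°) = 35.52°.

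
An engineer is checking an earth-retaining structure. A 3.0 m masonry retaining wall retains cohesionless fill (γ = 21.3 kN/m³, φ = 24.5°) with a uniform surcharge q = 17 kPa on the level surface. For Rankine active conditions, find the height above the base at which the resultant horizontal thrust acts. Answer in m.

K_a = 0.4137.
Triangular part P₁ = ½K_aγH² = 39.66 at H/3 = 1.000 m; rectangular part P₂ = K_a q H = 21.10 at H/2 = 1.500 m.
ȳ = (P₁·1.000 + P₂·1.500)/(P₁+P₂) = 1.174 m.

1.17 m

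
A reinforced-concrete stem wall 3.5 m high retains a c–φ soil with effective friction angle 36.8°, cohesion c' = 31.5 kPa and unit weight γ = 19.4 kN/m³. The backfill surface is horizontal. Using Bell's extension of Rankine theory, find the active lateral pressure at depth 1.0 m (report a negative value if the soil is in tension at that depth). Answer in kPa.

K_a = (1 − sin φ)/(1 + sin φ) = 0.2508.
σ_a = K_a γ z − 2c√K_a = 0.2508×19.4×1.0 − 2×31.5×0.5008 = -26.68 kPa.

-26.7 kPa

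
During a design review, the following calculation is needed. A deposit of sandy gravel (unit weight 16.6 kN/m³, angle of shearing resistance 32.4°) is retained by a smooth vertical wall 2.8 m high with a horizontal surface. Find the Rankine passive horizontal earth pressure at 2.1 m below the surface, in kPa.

115 kPa

K_p = (1 + sin φ)/(1 − sin φ) = 3.309.
σ_h = K_p γ z = 3.309 × 16.6 × 2.1 = 115.3 kPa.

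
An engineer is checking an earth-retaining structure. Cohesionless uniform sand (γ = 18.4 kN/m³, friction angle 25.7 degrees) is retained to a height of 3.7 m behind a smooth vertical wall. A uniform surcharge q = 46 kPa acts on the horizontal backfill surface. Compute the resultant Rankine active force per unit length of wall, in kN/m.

K_a = tan²(45° − φ/2) = 0.3950.
Soil triangle: ½ K_a γ H² = 0.5×0.3950×18.4×3.7² = 49.75 kN/m.
Surcharge rectangle: K_a q H = 0.3950×46×3.7 = 67.23 kN/m.
Total = 49.75 + 67.23 = 117.0 kN/m.

117 kN/m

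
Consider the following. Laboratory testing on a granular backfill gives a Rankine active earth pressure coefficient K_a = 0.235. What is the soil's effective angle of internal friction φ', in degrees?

K_a = tan²(45° − φ/2) ⇒ 45° − φ/2 = arctan(√0.235) = 25.86°.
φ = 2(45° − 25.86°) = 38.27°.

38.3°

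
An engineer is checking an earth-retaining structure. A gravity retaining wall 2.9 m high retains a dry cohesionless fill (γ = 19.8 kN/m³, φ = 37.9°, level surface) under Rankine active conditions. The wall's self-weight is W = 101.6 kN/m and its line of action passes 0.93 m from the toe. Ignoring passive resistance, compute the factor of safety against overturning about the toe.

K_a = tan²(45° − 37.9°/2) = 0.2389.
P_a = ½K_aγH² = 0.5×0.2389×19.8×2.9² = 19.89 kN/m, acting at H/3 = 0.9667 m above the base.
Overturning moment M_o = P_a × H/3 = 19.89 × 0.9667 = 19.23.
Resisting moment M_r = W × 0.93 = 101.6 × 0.93 = 94.49.
FS_overturning = M_r/M_o = 94.49/19.23 = 4.913.

4.91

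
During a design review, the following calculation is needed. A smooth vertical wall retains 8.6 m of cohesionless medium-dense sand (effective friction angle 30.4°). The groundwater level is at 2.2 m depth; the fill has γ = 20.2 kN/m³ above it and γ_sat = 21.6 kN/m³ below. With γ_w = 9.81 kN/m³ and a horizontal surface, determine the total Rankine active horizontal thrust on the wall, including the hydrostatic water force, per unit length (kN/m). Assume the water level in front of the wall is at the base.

389 kN/m

K_a = tan²(45° − φ/2) = 0.3280.
γ' = 21.6 − 9.81 = 11.79 kN/m³. Depth below WT = 6.4 m.
σ'_h at WT = K_a γ d_w = 14.58 kPa; at base = 14.58 + K_a γ' × 6.4 = 39.32 kPa.
P₁ (0–2.2 m) = ½×14.58×2.2 = 16.03. P₂ (2.2–8.6 m) = ½(14.58+39.32)×6.4 = 172.5.
P_w = ½ γ_w h₂² = 0.5×9.81×6.4² = 200.9. Total = 16.03+172.5+200.9 = 389.4 kN/m.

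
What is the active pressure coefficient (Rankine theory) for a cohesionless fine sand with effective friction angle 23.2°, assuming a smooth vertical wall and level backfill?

0.435

K_a = (1 − sin φ)/(1 + sin φ) = (1 − sin 23.2°)/(1 + sin 23.2°) = 0.4348.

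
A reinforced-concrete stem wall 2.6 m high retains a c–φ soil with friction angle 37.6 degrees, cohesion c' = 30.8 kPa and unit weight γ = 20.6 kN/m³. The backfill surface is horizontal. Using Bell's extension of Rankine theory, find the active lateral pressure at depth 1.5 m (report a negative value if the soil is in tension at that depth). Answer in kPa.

-22.8 kPa

K_a = (1 − sin φ)/(1 + sin φ) = 0.2421.
σ_a = K_a γ z − 2c√K_a = 0.2421×20.6×1.5 − 2×30.8×0.4921 = -22.83 kPa.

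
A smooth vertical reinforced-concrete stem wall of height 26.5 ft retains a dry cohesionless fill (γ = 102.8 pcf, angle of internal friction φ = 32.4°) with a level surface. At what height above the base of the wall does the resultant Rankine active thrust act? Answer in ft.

8.83 ft

K_a = 0.3022.
The pressure distribution is triangular, so the resultant acts at H/3 above the base = 26.5/3 = 8.833 ft.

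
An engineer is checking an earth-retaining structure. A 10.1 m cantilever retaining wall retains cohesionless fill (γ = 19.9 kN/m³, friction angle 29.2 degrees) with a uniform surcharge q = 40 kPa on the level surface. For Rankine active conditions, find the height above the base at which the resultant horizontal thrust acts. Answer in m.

K_a = 0.3442.
Triangular part P₁ = ½K_aγH² = 349.4 at H/3 = 3.367 m; rectangular part P₂ = K_a q H = 139.1 at H/2 = 5.050 m.
ȳ = (P₁·3.367 + P₂·5.050)/(P₁+P₂) = 3.846 m.

3.85 m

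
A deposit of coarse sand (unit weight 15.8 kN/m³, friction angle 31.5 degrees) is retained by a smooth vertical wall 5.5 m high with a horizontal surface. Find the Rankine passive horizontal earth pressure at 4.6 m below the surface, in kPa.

K_p = (1 + sin φ)/(1 − sin φ) = 3.188.
σ_h = K_p γ z = 3.188 × 15.8 × 4.6 = 231.7 kPa.

232 kPa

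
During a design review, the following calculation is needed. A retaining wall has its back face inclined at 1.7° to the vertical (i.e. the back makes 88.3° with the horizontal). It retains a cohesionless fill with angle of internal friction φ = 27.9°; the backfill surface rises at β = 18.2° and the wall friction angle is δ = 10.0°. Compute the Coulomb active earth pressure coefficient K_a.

0.464

K_a = sin²(α+φ) / [sin²α · sin(α−δ) · (1 + √{sin(φ+δ)sin(φ−β) / (sin(α−δ)sin(α+β))})²].
With α = 88.3°, φ = 27.9°, δ = 10.0°, β = 18.2°: K_a = 0.4638.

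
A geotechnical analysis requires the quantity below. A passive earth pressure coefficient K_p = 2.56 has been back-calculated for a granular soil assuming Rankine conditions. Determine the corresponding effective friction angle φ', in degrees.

K_p = (1+sin φ)/(1−sin φ) ⇒ sin φ = (K_p − 1)/(K_p + 1) = 0.4382.
φ = arcsin(0.4382) = 25.99°.

26.0°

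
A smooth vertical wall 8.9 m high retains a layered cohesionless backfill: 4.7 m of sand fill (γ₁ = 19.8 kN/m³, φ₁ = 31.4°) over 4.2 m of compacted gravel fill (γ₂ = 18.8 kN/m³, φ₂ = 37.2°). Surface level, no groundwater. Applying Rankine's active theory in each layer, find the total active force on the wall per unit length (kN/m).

K_a1 = tan²(45°−31.4°/2) = 0.3149; K_a2 = tan²(45°−37.2°/2) = 0.2464.
Layer 1: σ at base = K_a1 γ₁ h₁ = 29.31 kPa; P₁ = ½×29.31×4.7 = 68.87.
Layer 2: σ_v at top = γ₁h₁ = 93.06; σ_h top = K_a2×93.06 = 22.93; σ_h base = K_a2×(93.06+18.8×4.2) = 42.39.
P₂ = ½(22.93+42.39)×4.2 = 137.2. Total P_a = 68.87+137.2 = 206.0 kN/m.

206 kN/m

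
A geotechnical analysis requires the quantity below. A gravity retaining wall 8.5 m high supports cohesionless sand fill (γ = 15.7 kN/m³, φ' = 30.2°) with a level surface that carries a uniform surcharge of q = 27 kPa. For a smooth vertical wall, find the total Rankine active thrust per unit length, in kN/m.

263 kN/m

K_a = tan²(45° − φ/2) = 0.3307.
Soil triangle: ½ K_a γ H² = 0.5×0.3307×15.7×8.5² = 187.5 kN/m.
Surcharge rectangle: K_a q H = 0.3307×27×8.5 = 75.89 kN/m.
Total = 187.5 + 75.89 = 263.4 kN/m.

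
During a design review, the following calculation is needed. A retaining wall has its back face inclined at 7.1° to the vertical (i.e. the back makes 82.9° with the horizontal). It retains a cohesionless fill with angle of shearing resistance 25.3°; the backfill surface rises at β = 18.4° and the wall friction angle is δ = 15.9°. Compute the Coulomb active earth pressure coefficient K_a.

K_a = sin²(α+φ) / [sin²α · sin(α−δ) · (1 + √{sin(φ+δ)sin(φ−β) / (sin(α−δ)sin(α+β))})²].
With α = 82.9°, φ = 25.3°, δ = 15.9°, β = 18.4°: K_a = 0.5927.

0.593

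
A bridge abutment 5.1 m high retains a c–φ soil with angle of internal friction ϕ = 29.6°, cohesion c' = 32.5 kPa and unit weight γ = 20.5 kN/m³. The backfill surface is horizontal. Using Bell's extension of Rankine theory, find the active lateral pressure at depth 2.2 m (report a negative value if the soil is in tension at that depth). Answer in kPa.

K_a = (1 − sin φ)/(1 + sin φ) = 0.3387.
σ_a = K_a γ z − 2c√K_a = 0.3387×20.5×2.2 − 2×32.5×0.5820 = -22.55 kPa.

-22.6 kPa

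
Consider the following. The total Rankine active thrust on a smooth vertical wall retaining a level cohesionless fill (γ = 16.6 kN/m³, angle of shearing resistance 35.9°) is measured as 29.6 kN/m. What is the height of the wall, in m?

3.70 m

K_a = 0.2607. P_a = ½ K_a γ H² ⇒ H = √(2P_a/(K_a γ)).
H = √(2×29.6/(0.2607×16.6)) = 3.698 m.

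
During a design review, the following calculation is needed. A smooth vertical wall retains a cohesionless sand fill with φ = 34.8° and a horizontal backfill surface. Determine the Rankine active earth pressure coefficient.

K_a = (1 − sin φ)/(1 + sin φ) = (1 − sin 34.8°)/(1 + sin 34.8°) = 0.2733.

0.273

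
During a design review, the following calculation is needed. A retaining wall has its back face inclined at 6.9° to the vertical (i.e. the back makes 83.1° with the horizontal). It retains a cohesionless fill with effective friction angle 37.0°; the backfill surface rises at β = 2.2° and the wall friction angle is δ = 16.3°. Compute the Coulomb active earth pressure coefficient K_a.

0.284

K_a = sin²(α+φ) / [sin²α · sin(α−δ) · (1 + √{sin(φ+δ)sin(φ−β) / (sin(α−δ)sin(α+β))})²].
With α = 83.1°, φ = 37.0°, δ = 16.3°, β = 2.2°: K_a = 0.2836.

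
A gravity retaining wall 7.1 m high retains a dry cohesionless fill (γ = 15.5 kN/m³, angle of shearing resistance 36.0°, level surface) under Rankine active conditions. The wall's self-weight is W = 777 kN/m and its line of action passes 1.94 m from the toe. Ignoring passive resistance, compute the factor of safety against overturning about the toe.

K_a = tan²(45° − 36.0°/2) = 0.2596.
P_a = ½K_aγH² = 0.5×0.2596×15.5×7.1² = 101.4 kN/m, acting at H/3 = 2.367 m above the base.
Overturning moment M_o = P_a × H/3 = 101.4 × 2.367 = 240.0.
Resisting moment M_r = W × 1.94 = 777 × 1.94 = 1507.
FS_overturning = M_r/M_o = 1507/240.0 = 6.280.

6.28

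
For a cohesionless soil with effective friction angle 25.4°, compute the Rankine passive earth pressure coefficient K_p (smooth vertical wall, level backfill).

K_p = (1 + sin φ)/(1 − sin φ) = tan²(45° + 25.4°/2) = 2.502.

2.50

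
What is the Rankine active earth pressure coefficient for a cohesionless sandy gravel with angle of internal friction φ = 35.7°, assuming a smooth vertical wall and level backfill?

0.263

K_a = (1 − sin φ)/(1 + sin φ) = (1 − sin 35.7°)/(1 + sin 35.7°) = 0.2630.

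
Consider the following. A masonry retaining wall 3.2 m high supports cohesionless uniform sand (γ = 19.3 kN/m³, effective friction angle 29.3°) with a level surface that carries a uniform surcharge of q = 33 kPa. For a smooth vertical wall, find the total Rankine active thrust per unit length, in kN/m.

K_a = tan²(45° − φ/2) = 0.3428.
Soil triangle: ½ K_a γ H² = 0.5×0.3428×19.3×3.2² = 33.88 kN/m.
Surcharge rectangle: K_a q H = 0.3428×33×3.2 = 36.20 kN/m.
Total = 33.88 + 36.20 = 70.08 kN/m.

70.1 kN/m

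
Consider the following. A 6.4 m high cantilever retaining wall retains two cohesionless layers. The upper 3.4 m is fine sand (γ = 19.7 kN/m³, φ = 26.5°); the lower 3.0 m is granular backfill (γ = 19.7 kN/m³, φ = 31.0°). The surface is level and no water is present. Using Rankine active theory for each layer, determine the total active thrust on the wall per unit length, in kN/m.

K_a1 = tan²(45°−26.5°/2) = 0.3829; K_a2 = tan²(45°−31.0°/2) = 0.3201.
Layer 1: σ at base = K_a1 γ₁ h₁ = 25.65 kPa; P₁ = ½×25.65×3.4 = 43.60.
Layer 2: σ_v at top = γ₁h₁ = 66.98; σ_h top = K_a2×66.98 = 21.44; σ_h base = K_a2×(66.98+19.7×3.0) = 40.36.
P₂ = ½(21.44+40.36)×3.0 = 92.70. Total P_a = 43.60+92.70 = 136.3 kN/m.

136 kN/m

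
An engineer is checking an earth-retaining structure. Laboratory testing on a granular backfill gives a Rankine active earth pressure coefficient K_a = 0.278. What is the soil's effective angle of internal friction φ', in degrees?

K_a = tan²(45° − φ/2) ⇒ 45° − φ/2 = arctan(√0.278) = 27.80°.
φ = 2(45° − 27.80°) = 34.40°.

34.4°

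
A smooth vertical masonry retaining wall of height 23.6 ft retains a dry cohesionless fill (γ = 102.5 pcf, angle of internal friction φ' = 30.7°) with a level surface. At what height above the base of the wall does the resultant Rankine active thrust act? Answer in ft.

K_a = 0.3240.
The pressure distribution is triangular, so the resultant acts at H/3 above the base = 23.6/3 = 7.867 ft.

7.87 ft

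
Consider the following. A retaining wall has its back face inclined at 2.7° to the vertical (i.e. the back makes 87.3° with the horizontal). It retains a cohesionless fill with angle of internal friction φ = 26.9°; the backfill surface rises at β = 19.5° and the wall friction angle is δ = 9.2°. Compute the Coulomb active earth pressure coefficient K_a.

0.516

K_a = sin²(α+φ) / [sin²α · sin(α−δ) · (1 + √{sin(φ+δ)sin(φ−β) / (sin(α−δ)sin(α+β))})²].
With α = 87.3°, φ = 26.9°, δ = 9.2°, β = 19.5°: K_a = 0.5164.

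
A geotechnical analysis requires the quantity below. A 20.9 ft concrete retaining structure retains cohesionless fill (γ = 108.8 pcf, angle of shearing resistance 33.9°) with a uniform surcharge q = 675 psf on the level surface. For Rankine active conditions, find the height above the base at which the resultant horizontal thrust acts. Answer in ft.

K_a = 0.2839.
Triangular part P₁ = ½K_aγH² = 6746 at H/3 = 6.967 ft; rectangular part P₂ = K_a q H = 4005 at H/2 = 10.45 ft.
ȳ = (P₁·6.967 + P₂·10.45)/(P₁+P₂) = 8.264 ft.

8.26 ft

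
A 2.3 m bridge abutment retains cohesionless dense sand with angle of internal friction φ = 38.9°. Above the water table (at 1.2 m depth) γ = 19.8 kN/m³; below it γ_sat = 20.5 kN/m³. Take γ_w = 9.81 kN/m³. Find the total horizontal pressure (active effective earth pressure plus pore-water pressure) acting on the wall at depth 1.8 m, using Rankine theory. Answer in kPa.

12.8 kPa

K_a = (1 − sin φ)/(1 + sin φ) = 0.2285.
γ' = 20.5 − 9.81 = 10.69 kN/m³.
Effective vertical stress at 1.8 m: σ'_v = 19.8×1.2 + 10.69×0.600 = 30.17 kPa.
σ'_h = K_a σ'_v = 0.2285 × 30.17 = 6.896 kPa; u = γ_w × 0.600 = 5.886 kPa.
Total σ_h = 6.896 + 5.886 = 12.78 kPa.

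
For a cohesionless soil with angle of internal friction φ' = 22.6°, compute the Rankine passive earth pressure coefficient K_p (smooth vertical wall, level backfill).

K_p = (1 + sin φ)/(1 − sin φ) = tan²(45° + 22.6°/2) = 2.248.

2.25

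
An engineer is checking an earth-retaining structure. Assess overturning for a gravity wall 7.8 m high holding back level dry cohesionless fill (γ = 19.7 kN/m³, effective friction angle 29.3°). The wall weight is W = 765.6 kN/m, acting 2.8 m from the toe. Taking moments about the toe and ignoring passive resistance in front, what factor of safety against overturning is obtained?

4.01

K_a = tan²(45° − 29.3°/2) = 0.3428.
P_a = ½K_aγH² = 0.5×0.3428×19.7×7.8² = 205.5 kN/m, acting at H/3 = 2.600 m above the base.
Overturning moment M_o = P_a × H/3 = 205.5 × 2.600 = 534.2.
Resisting moment M_r = W × 2.8 = 765.6 × 2.8 = 2144.
FS_overturning = M_r/M_o = 2144/534.2 = 4.013.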